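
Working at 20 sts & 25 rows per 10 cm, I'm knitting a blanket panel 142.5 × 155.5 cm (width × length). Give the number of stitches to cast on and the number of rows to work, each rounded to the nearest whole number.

Stitch gauge = 20/10 = 2 sts/cm; 142.5 × 2 = 285.00 → 285 sts.
Row gauge = 25/10 = 2.5 rows/cm; 155.5 × 2.5 = 388.75 → 389 rows.

Cast on 285 stitches and work 389 rows.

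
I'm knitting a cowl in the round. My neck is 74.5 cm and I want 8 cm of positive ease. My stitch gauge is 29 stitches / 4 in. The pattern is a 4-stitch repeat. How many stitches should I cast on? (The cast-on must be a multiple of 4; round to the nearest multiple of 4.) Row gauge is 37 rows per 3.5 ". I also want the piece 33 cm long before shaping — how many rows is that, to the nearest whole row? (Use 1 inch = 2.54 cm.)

Finished = 74.5 + 8 = 82.5 cm.
82.5 cm × 1/2.54 = 32.48 inches.
29/4 = 7.25 sts per in; 32.48 × 7.25 = 235.48 sts.
Nearest multiple of 4 → 236.
33 cm = 12.99 inches; × 10.571 = 137.35 → 137 rows.

Cast on 236 stitches; work 137 rows.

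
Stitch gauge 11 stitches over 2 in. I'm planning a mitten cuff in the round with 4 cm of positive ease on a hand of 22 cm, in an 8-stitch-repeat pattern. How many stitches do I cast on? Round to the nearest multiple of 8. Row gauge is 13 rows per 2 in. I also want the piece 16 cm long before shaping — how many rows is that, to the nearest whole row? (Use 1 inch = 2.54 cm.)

Cast on 56 stitches; work 41 rows.

Finished = 22 + 4 = 26 cm.
26 cm × 1/2.54 = 10.24 inches.
11/2 = 5.5 sts per in; 10.24 × 5.5 = 56.30 sts.
Nearest multiple of 8 → 56.
16 cm = 6.30 inches; × 6.5 = 40.94 → 41 rows.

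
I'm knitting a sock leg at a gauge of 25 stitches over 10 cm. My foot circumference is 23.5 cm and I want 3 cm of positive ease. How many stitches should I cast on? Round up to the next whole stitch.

67 stitches.

Finished = 23.5 + 3 = 26.5 cm.
25 / 10 = 2.5 sts per cm.
26.50 × 2.5 = 66.25 sts.
→ 67 sts.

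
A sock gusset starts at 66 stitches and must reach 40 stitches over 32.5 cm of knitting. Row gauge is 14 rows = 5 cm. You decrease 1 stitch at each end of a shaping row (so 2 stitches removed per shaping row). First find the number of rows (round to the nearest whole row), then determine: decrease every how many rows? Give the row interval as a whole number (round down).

Decrease every 7th row.

Rows = 32.5 × 2.8 = 91.0 → 91 rows.
Stitches to remove: 26 → 13 shaping rows (at 2 st each).
91 / 13 = 7.00 → every 7 rows.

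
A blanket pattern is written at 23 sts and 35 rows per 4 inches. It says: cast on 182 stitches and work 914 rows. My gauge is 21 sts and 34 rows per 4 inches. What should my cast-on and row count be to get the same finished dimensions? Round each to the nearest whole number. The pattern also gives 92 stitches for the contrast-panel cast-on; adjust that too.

Stitches: 182 × 21/23 = 166.17 → 166.
Rows: 914 × 34/35 = 887.89 → 888.
contrast-panel cast-on: 92 × 21/23 = 84.00 → 84.

Cast on 166 stitches; work 888 rows; contrast-panel cast-on 84 stitches.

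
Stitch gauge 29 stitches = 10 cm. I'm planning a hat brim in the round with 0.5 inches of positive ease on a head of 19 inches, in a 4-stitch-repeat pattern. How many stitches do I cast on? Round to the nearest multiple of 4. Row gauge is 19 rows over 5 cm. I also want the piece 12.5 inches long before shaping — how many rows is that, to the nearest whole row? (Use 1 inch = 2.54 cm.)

Cast on 144 stitches; work 121 rows.

Finished = 19 + 0.5 = 19.5 inches.
19.5 inches × 2.54 = 49.53 cm.
29/10 = 2.9 sts per cm; 49.53 × 2.9 = 143.64 sts.
Nearest multiple of 4 → 144.
12.5 inches = 31.75 cm; × 3.8 = 120.65 → 121 rows.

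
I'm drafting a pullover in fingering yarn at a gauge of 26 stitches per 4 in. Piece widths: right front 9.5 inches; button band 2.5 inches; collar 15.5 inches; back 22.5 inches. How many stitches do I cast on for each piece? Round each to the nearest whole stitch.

right front 62; button band 16; collar 101; back 146.

Rate = 26/4 = 6.5 sts per in.
right front: 9.5 × 6.5 = 61.75 → 62.
button band: 2.5 × 6.5 = 16.25 → 16.
collar: 15.5 × 6.5 = 100.75 → 101.
back: 22.5 × 6.5 = 146.25 → 146.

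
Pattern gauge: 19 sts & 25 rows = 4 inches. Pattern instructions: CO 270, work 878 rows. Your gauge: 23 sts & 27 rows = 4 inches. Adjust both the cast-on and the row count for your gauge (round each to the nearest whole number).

Stitches: 270 × 23/19 = 326.84 → 327.
Rows: 878 × 27/25 = 948.24 → 948.

Cast on 327 stitches; work 948 rows.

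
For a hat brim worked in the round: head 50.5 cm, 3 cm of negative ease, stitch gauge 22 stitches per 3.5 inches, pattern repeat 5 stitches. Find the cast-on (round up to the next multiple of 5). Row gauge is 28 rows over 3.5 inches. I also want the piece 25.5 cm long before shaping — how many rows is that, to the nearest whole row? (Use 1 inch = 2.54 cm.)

Finished = 50.5 − 3 = 47.5 cm.
47.5 cm × 1/2.54 = 18.70 inches.
22/3.5 = 6.286 sts per in; 18.70 × 6.286 = 117.55 sts.
Next multiple of 5 → 120.
25.5 cm = 10.04 inches; × 8 = 80.31 → 80 rows.

Cast on 120 stitches; work 80 rows.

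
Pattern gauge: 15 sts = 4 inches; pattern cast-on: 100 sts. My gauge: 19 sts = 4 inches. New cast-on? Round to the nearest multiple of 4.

128 stitches.

Scale factor = 19 / 15 = 1.267.
100 × 19 / 15 = 126.67 sts.
→ 128 sts.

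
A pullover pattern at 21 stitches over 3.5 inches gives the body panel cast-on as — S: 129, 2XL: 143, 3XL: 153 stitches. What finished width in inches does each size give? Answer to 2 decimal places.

S 21.50 inches; 2XL 23.83 inches; 3XL 25.50 inches.

21/3.5 = 6 sts per in.
S: 129 / 6 = 21.500 → 21.50 in.
2XL: 143 / 6 = 23.833 → 23.83 in.
3XL: 153 / 6 = 25.500 → 25.50 in.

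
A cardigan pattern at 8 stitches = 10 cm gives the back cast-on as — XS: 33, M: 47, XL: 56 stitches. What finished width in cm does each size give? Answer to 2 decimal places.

8/10 = 0.8 sts per cm.
XS: 33 / 0.8 = 41.250 → 41.25 cm.
M: 47 / 0.8 = 58.750 → 58.75 cm.
XL: 56 / 0.8 = 70.000 → 70.00 cm.

XS 41.25 cm; M 58.75 cm; XL 70.00 cm.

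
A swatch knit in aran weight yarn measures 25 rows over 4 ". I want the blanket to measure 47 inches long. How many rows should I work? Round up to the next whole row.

294 rows.

25 rows / 4 in = 6.25 rows per inch.
47 × 6.25 = 293.75 rows.
Round up → 294.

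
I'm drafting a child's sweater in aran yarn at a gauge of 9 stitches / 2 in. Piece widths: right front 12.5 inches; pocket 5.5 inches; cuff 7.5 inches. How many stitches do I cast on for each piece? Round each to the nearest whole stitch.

right front 56; pocket 25; cuff 34.

Rate = 9/2 = 4.5 sts per in.
right front: 12.5 × 4.5 = 56.25 → 56.
pocket: 5.5 × 4.5 = 24.75 → 25.
cuff: 7.5 × 4.5 = 33.75 → 34.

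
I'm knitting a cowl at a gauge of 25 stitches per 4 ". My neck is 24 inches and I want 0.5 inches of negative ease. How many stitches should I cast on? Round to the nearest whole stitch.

Finished = 24 − 0.5 = 23.5 in.
25 / 4 = 6.25 sts per inch.
23.50 × 6.25 = 146.88 sts.
→ 147 sts.

CO 147 sts.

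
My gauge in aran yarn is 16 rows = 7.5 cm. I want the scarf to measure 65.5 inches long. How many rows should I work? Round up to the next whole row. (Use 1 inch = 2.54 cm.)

65.5 in = 166.37 cm.
16 rows / 7.5 cm = 2.133 rows per cm.
166.37 × 2.133 = 354.92 rows.
Round up → 355.

Knit 355 rows.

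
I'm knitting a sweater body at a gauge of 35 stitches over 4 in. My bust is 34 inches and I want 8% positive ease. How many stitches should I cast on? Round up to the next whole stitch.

322 stitches.

Finished = 34 × 1.08 = 36.72 in.
35 / 4 = 8.75 sts per inch.
36.72 × 8.75 = 321.30 sts.
→ 322 sts.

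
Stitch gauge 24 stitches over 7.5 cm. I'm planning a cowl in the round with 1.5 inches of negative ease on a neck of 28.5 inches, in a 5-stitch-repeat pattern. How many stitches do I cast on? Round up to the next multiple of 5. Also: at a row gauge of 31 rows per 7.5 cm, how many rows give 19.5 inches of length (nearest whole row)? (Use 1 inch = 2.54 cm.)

Finished = 28.5 − 1.5 = 27 inches.
27 inches × 2.54 = 68.58 cm.
24/7.5 = 3.2 sts per cm; 68.58 × 3.2 = 219.46 sts.
Next multiple of 5 → 220.
19.5 inches = 49.53 cm; × 4.133 = 204.72 → 205 rows.

Cast on 220 stitches; work 205 rows.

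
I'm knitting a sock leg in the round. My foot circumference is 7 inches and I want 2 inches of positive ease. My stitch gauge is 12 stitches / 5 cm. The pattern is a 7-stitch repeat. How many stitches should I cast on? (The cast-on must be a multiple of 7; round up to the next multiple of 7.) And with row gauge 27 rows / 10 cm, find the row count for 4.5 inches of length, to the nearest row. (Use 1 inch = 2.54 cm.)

Cast on 56 stitches; work 31 rows.

Finished = 7 + 2 = 9 inches.
9 inches × 2.54 = 22.86 cm.
12/5 = 2.4 sts per cm; 22.86 × 2.4 = 54.86 sts.
Next multiple of 7 → 56.
4.5 inches = 11.43 cm; × 2.7 = 30.86 → 31 rows.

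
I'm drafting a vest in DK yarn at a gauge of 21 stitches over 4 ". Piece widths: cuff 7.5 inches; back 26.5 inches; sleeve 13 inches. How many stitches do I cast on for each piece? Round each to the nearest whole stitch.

cuff 39; back 139; sleeve 68.

Rate = 21/4 = 5.25 sts per in.
cuff: 7.5 × 5.25 = 39.38 → 39.
back: 26.5 × 5.25 = 139.12 → 139.
sleeve: 13 × 5.25 = 68.25 → 68.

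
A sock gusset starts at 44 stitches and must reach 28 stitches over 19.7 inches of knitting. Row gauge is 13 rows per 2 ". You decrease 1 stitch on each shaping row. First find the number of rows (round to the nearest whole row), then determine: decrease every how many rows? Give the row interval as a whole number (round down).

Decrease every 8th row.

Rows = 19.7 × 6.5 = 128.0 → 128 rows.
Stitches to remove: 16 → 16 shaping rows (at 1 st each).
128 / 16 = 8.00 → every 8 rows.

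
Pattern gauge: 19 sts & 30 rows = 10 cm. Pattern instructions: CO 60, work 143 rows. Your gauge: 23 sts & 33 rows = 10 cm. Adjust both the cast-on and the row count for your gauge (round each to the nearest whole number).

Stitches: 60 × 23/19 = 72.63 → 73.
Rows: 143 × 33/30 = 157.30 → 157.

Cast on 73 stitches; work 157 rows.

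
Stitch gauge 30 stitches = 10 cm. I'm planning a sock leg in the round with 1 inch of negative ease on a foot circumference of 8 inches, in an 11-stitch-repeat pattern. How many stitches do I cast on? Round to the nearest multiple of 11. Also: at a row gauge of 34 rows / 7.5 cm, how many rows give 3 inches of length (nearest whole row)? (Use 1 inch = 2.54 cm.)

Cast on 55 stitches; work 35 rows.

Finished = 8 − 1 = 7 inches.
7 inches × 2.54 = 17.78 cm.
30/10 = 3 sts per cm; 17.78 × 3 = 53.34 sts.
Nearest multiple of 11 → 55.
3 inches = 7.62 cm; × 4.533 = 34.54 → 35 rows.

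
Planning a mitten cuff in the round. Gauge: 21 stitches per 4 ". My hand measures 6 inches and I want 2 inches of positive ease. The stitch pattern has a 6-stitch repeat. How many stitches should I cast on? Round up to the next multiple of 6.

Finished = 6 + 2 = 8 inches.
21 / 4 = 5.25 sts/in.
8 × 5.25 = 42.00 sts.
Next multiple of 6: 42.

42 stitches.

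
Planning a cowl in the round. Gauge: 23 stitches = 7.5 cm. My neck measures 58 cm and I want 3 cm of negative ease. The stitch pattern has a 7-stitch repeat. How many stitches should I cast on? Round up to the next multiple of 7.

Finished = 58 − 3 = 55 cm.
23 / 7.5 = 3.067 sts/cm.
55 × 3.067 = 168.67 sts.
Next multiple of 7: 175.

CO 175 sts.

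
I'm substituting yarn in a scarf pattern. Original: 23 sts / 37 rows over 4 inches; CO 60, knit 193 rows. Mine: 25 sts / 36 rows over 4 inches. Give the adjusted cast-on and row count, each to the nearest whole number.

Cast on 65 stitches; work 188 rows.

Stitches: 60 × 25/23 = 65.22 → 65.
Rows: 193 × 36/37 = 187.78 → 188.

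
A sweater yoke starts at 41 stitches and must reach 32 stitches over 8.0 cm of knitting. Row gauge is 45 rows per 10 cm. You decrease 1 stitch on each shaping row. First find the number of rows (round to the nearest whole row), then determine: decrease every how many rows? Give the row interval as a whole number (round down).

Rows = 8.0 × 4.5 = 36.0 → 36 rows.
Stitches to remove: 9 → 9 shaping rows (at 1 st each).
36 / 9 = 4.00 → every 4 rows.

Decrease every 4th row.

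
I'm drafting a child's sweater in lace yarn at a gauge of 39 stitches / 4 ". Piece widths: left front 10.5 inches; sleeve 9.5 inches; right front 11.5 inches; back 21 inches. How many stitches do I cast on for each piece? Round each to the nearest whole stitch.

left front 102; sleeve 93; right front 112; back 205.

Rate = 39/4 = 9.75 sts per in.
left front: 10.5 × 9.75 = 102.38 → 102.
sleeve: 9.5 × 9.75 = 92.62 → 93.
right front: 11.5 × 9.75 = 112.12 → 112.
back: 21 × 9.75 = 204.75 → 205.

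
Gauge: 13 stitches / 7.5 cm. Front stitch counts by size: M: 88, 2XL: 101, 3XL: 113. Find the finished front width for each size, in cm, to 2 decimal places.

M 50.77 cm; 2XL 58.27 cm; 3XL 65.19 cm.

13/7.5 = 1.733 sts per cm.
M: 88 / 1.733 = 50.769 → 50.77 cm.
2XL: 101 / 1.733 = 58.269 → 58.27 cm.
3XL: 113 / 1.733 = 65.192 → 65.19 cm.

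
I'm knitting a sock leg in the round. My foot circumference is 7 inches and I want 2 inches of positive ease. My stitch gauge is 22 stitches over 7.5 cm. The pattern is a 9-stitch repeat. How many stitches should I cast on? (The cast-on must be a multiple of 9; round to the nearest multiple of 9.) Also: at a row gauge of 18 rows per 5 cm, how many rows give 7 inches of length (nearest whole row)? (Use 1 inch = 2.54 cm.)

Finished = 7 + 2 = 9 inches.
9 inches × 2.54 = 22.86 cm.
22/7.5 = 2.933 sts per cm; 22.86 × 2.933 = 67.06 sts.
Nearest multiple of 9 → 63.
7 inches = 17.78 cm; × 3.6 = 64.01 → 64 rows.

Cast on 63 stitches; work 64 rows.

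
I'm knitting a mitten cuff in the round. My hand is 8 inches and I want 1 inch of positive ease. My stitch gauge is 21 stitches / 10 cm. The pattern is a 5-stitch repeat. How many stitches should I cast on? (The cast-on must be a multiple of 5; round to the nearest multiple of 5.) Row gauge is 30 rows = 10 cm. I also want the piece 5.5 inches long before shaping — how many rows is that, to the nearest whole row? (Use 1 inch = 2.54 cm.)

Finished = 8 + 1 = 9 inches.
9 inches × 2.54 = 22.86 cm.
21/10 = 2.1 sts per cm; 22.86 × 2.1 = 48.01 sts.
Nearest multiple of 5 → 50.
5.5 inches = 13.97 cm; × 3 = 41.91 → 42 rows.

Cast on 50 stitches; work 42 rows.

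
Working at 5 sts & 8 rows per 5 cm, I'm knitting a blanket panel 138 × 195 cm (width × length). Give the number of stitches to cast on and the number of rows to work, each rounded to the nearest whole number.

Stitch gauge = 5/5 = 1 sts/cm; 138 × 1 = 138.00 → 138 sts.
Row gauge = 8/5 = 1.6 rows/cm; 195 × 1.6 = 312.00 → 312 rows.

Cast on 138 stitches and work 312 rows.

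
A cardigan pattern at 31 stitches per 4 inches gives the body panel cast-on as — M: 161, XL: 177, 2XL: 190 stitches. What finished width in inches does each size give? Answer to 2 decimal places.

M 20.77 inches; XL 22.84 inches; 2XL 24.52 inches.

31/4 = 7.75 sts per in.
M: 161 / 7.75 = 20.774 → 20.77 in.
XL: 177 / 7.75 = 22.839 → 22.84 in.
2XL: 190 / 7.75 = 24.516 → 24.52 in.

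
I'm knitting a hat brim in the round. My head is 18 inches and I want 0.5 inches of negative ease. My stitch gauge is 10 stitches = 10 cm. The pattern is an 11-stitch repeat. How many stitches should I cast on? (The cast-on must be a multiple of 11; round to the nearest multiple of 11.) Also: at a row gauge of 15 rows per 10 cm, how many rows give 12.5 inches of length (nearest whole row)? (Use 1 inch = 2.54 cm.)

Finished = 18 − 0.5 = 17.5 inches.
17.5 inches × 2.54 = 44.45 cm.
10/10 = 1 sts per cm; 44.45 × 1 = 44.45 sts.
Nearest multiple of 11 → 44.
12.5 inches = 31.75 cm; × 1.5 = 47.62 → 48 rows.

Cast on 44 stitches; work 48 rows.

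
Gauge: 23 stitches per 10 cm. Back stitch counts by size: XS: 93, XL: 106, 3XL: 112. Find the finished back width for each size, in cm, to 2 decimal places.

XS 40.43 cm; XL 46.09 cm; 3XL 48.70 cm.

23/10 = 2.3 sts per cm.
XS: 93 / 2.3 = 40.435 → 40.43 cm.
XL: 106 / 2.3 = 46.087 → 46.09 cm.
3XL: 112 / 2.3 = 48.696 → 48.70 cm.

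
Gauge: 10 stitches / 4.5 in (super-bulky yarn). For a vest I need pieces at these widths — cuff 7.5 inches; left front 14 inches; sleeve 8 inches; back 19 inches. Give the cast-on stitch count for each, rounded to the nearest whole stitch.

cuff 17; left front 31; sleeve 18; back 42.

Rate = 10/4.5 = 2.222 sts per in.
cuff: 7.5 × 2.222 = 16.67 → 17.
left front: 14 × 2.222 = 31.11 → 31.
sleeve: 8 × 2.222 = 17.78 → 18.
back: 19 × 2.222 = 42.22 → 42.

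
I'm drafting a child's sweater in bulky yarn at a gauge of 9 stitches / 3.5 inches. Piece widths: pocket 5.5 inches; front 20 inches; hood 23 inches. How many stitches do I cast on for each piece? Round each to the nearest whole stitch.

Rate = 9/3.5 = 2.571 sts per in.
pocket: 5.5 × 2.571 = 14.14 → 14.
front: 20 × 2.571 = 51.43 → 51.
hood: 23 × 2.571 = 59.14 → 59.

pocket 14; front 51; hood 59.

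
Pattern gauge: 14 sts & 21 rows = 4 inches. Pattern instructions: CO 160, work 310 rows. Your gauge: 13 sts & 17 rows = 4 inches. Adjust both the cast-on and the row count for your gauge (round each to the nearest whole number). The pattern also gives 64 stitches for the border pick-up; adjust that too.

Cast on 149 stitches; work 251 rows; border pick-up 59 stitches.

Stitches: 160 × 13/14 = 148.57 → 149.
Rows: 310 × 17/21 = 250.95 → 251.
border pick-up: 64 × 13/14 = 59.43 → 59.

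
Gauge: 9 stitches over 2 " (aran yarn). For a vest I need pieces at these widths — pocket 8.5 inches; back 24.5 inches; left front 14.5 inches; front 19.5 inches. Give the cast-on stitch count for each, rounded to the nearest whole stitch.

Rate = 9/2 = 4.5 sts per in.
pocket: 8.5 × 4.5 = 38.25 → 38.
back: 24.5 × 4.5 = 110.25 → 110.
left front: 14.5 × 4.5 = 65.25 → 65.
front: 19.5 × 4.5 = 87.75 → 88.

pocket 38; back 110; left front 65; front 88.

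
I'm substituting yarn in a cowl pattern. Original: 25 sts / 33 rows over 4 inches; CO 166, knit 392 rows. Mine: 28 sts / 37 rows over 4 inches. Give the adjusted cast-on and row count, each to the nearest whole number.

Stitches: 166 × 28/25 = 185.92 → 186.
Rows: 392 × 37/33 = 439.52 → 440.

Cast on 186 stitches; work 440 rows.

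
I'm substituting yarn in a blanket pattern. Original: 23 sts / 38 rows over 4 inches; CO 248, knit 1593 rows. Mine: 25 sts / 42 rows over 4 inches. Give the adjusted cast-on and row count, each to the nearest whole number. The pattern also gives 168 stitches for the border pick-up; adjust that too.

Stitches: 248 × 25/23 = 269.57 → 270.
Rows: 1593 × 42/38 = 1760.68 → 1761.
border pick-up: 168 × 25/23 = 182.61 → 183.

Cast on 270 stitches; work 1761 rows; border pick-up 183 stitches.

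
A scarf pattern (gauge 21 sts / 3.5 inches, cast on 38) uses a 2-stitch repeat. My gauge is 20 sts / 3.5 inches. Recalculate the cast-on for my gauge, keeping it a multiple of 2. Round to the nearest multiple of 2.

CO 36 sts.

38 × 20 / 21 = 36.19.
Nearest multiple of 2: 36.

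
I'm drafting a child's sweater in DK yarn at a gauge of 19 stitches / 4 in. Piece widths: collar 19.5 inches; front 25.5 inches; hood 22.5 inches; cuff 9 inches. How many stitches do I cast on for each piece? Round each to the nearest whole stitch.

collar 93; front 121; hood 107; cuff 43.

Rate = 19/4 = 4.75 sts per in.
collar: 19.5 × 4.75 = 92.62 → 93.
front: 25.5 × 4.75 = 121.12 → 121.
hood: 22.5 × 4.75 = 106.88 → 107.
cuff: 9 × 4.75 = 42.75 → 43.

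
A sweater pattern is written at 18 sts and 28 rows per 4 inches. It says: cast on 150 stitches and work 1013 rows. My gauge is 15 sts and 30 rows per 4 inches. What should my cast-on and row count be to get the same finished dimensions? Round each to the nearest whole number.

Cast on 125 stitches; work 1085 rows.

Stitches: 150 × 15/18 = 125.00 → 125.
Rows: 1013 × 30/28 = 1085.36 → 1085.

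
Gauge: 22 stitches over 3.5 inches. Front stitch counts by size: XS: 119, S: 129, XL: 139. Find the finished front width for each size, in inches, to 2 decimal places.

22/3.5 = 6.286 sts per in.
XS: 119 / 6.286 = 18.932 → 18.93 in.
S: 129 / 6.286 = 20.523 → 20.52 in.
XL: 139 / 6.286 = 22.114 → 22.11 in.

XS 18.93 inches; S 20.52 inches; XL 22.11 inches.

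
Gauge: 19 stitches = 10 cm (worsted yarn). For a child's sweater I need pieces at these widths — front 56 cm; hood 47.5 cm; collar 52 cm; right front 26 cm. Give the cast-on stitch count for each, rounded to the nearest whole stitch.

Rate = 19/10 = 1.9 sts per cm.
front: 56 × 1.9 = 106.40 → 106.
hood: 47.5 × 1.9 = 90.25 → 90.
collar: 52 × 1.9 = 98.80 → 99.
right front: 26 × 1.9 = 49.40 → 49.

front 106; hood 90; collar 99; right front 49.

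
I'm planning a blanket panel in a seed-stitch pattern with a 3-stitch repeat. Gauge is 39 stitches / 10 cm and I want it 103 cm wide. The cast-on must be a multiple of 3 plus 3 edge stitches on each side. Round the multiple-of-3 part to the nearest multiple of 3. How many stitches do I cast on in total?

39 / 10 = 3.9 sts per cm.
103 × 3.9 = 401.70 sts.
Less 6 edge sts → 395.70 for the repeat.
Nearest multiple of 3: 396.
Add back 6 edge sts → 402.

402 stitches.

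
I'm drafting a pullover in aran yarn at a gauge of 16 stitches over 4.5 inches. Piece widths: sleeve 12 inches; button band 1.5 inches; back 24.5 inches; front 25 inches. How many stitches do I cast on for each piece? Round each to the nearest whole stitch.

sleeve 43; button band 5; back 87; front 89.

Rate = 16/4.5 = 3.556 sts per in.
sleeve: 12 × 3.556 = 42.67 → 43.
button band: 1.5 × 3.556 = 5.33 → 5.
back: 24.5 × 3.556 = 87.11 → 87.
front: 25 × 3.556 = 88.89 → 89.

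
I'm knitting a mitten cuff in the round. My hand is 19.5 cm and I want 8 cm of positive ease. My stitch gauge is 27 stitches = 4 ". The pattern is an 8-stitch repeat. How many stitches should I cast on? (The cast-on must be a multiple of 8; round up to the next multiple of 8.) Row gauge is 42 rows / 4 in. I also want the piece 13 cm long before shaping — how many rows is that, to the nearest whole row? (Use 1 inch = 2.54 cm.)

Cast on 80 stitches; work 54 rows.

Finished = 19.5 + 8 = 27.5 cm.
27.5 cm × 1/2.54 = 10.83 inches.
27/4 = 6.75 sts per in; 10.83 × 6.75 = 73.08 sts.
Next multiple of 8 → 80.
13 cm = 5.12 inches; × 10.5 = 53.74 → 54 rows.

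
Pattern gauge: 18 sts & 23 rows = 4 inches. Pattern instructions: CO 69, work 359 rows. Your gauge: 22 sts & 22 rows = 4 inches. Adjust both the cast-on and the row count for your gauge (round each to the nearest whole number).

Stitches: 69 × 22/18 = 84.33 → 84.
Rows: 359 × 22/23 = 343.39 → 343.

Cast on 84 stitches; work 343 rows.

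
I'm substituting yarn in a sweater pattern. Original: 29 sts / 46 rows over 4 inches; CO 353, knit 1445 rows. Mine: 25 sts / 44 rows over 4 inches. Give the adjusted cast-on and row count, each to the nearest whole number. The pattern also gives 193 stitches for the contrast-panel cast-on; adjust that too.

Cast on 304 stitches; work 1382 rows; contrast-panel cast-on 166 stitches.

Stitches: 353 × 25/29 = 304.31 → 304.
Rows: 1445 × 44/46 = 1382.17 → 1382.
contrast-panel cast-on: 193 × 25/29 = 166.38 → 166.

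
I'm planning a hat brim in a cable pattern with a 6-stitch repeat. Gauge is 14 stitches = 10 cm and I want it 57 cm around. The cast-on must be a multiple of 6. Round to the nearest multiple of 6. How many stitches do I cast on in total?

Cast on 78 stitches.

14 / 10 = 1.4 sts per cm.
57 × 1.4 = 79.80 sts.
Nearest multiple of 6: 78.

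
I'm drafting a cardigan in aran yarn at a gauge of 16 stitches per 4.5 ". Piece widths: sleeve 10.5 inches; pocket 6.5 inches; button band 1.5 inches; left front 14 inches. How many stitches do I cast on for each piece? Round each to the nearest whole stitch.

sleeve 37; pocket 23; button band 5; left front 50.

Rate = 16/4.5 = 3.556 sts per in.
sleeve: 10.5 × 3.556 = 37.33 → 37.
pocket: 6.5 × 3.556 = 23.11 → 23.
button band: 1.5 × 3.556 = 5.33 → 5.
left front: 14 × 3.556 = 49.78 → 50.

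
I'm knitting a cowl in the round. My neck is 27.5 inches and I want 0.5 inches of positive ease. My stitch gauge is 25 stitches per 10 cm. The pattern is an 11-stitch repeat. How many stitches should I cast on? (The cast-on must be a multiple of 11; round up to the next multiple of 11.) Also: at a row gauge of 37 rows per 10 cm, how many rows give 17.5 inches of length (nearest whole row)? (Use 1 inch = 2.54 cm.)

Cast on 187 stitches; work 164 rows.

Finished = 27.5 + 0.5 = 28 inches.
28 inches × 2.54 = 71.12 cm.
25/10 = 2.5 sts per cm; 71.12 × 2.5 = 177.80 sts.
Next multiple of 11 → 187.
17.5 inches = 44.45 cm; × 3.7 = 164.47 → 164 rows.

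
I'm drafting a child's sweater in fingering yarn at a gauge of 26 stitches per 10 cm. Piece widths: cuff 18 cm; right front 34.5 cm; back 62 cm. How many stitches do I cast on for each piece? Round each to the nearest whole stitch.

Rate = 26/10 = 2.6 sts per cm.
cuff: 18 × 2.6 = 46.80 → 47.
right front: 34.5 × 2.6 = 89.70 → 90.
back: 62 × 2.6 = 161.20 → 161.

cuff 47; right front 90; back 161.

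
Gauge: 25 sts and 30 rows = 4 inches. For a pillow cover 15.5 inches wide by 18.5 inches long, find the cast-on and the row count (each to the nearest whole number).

Cast on 97 stitches and work 139 rows.

Stitch gauge = 25/4 = 6.25 sts/in; 15.5 × 6.25 = 96.88 → 97 sts.
Row gauge = 30/4 = 7.5 rows/in; 18.5 × 7.5 = 138.75 → 139 rows.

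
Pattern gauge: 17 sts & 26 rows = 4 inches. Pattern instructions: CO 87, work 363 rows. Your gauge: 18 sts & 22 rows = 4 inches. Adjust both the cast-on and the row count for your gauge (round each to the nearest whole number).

Stitches: 87 × 18/17 = 92.12 → 92.
Rows: 363 × 22/26 = 307.15 → 307.

Cast on 92 stitches; work 307 rows.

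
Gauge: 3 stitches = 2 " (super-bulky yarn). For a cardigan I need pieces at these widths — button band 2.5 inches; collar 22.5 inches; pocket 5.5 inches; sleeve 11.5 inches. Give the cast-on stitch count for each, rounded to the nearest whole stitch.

Rate = 3/2 = 1.5 sts per in.
button band: 2.5 × 1.5 = 3.75 → 4.
collar: 22.5 × 1.5 = 33.75 → 34.
pocket: 5.5 × 1.5 = 8.25 → 8.
sleeve: 11.5 × 1.5 = 17.25 → 17.

button band 4; collar 34; pocket 8; sleeve 17.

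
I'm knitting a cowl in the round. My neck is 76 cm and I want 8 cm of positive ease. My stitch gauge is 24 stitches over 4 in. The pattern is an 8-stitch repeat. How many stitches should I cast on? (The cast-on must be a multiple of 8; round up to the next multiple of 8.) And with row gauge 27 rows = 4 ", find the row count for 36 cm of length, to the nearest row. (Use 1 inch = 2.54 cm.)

Finished = 76 + 8 = 84 cm.
84 cm × 1/2.54 = 33.07 inches.
24/4 = 6 sts per in; 33.07 × 6 = 198.43 sts.
Next multiple of 8 → 200.
36 cm = 14.17 inches; × 6.75 = 95.67 → 96 rows.

Cast on 200 stitches; work 96 rows.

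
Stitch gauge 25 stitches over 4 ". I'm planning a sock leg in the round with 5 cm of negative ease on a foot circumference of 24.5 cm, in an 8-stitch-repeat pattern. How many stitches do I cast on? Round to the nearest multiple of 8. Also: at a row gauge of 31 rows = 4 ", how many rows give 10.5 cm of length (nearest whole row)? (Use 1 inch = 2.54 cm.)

Finished = 24.5 − 5 = 19.5 cm.
19.5 cm × 1/2.54 = 7.68 inches.
25/4 = 6.25 sts per in; 7.68 × 6.25 = 47.98 sts.
Nearest multiple of 8 → 48.
10.5 cm = 4.13 inches; × 7.75 = 32.04 → 32 rows.

Cast on 48 stitches; work 32 rows.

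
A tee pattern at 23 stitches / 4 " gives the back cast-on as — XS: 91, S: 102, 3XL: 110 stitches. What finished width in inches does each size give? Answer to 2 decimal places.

XS 15.83 inches; S 17.74 inches; 3XL 19.13 inches.

23/4 = 5.75 sts per in.
XS: 91 / 5.75 = 15.826 → 15.83 in.
S: 102 / 5.75 = 17.739 → 17.74 in.
3XL: 110 / 5.75 = 19.130 → 19.13 in.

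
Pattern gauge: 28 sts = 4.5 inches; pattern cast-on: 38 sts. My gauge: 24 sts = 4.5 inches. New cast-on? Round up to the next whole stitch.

Cast on 33 stitches.

Scale factor = 24 / 28 = 0.857.
38 × 24 / 28 = 32.57 sts.
→ 33 sts.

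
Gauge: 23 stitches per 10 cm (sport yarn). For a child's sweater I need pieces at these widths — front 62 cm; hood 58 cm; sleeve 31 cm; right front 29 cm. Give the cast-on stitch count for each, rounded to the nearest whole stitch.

Rate = 23/10 = 2.3 sts per cm.
front: 62 × 2.3 = 142.60 → 143.
hood: 58 × 2.3 = 133.40 → 133.
sleeve: 31 × 2.3 = 71.30 → 71.
right front: 29 × 2.3 = 66.70 → 67.

front 143; hood 133; sleeve 71; right front 67.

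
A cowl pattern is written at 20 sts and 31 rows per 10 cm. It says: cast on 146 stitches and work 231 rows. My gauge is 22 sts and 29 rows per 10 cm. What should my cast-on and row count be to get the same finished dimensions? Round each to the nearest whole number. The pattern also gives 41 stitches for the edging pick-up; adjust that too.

Stitches: 146 × 22/20 = 160.60 → 161.
Rows: 231 × 29/31 = 216.10 → 216.
edging pick-up: 41 × 22/20 = 45.10 → 45.

Cast on 161 stitches; work 216 rows; edging pick-up 45 stitches.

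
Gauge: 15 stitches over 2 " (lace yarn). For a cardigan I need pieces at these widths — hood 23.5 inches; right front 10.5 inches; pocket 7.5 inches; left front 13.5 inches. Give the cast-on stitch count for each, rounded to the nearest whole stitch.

Rate = 15/2 = 7.5 sts per in.
hood: 23.5 × 7.5 = 176.25 → 176.
right front: 10.5 × 7.5 = 78.75 → 79.
pocket: 7.5 × 7.5 = 56.25 → 56.
left front: 13.5 × 7.5 = 101.25 → 101.

hood 176; right front 79; pocket 56; left front 101.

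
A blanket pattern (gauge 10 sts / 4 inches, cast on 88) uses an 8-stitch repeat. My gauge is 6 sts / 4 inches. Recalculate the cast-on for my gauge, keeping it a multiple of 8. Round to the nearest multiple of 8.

CO 56 sts.

88 × 6 / 10 = 52.80.
Nearest multiple of 8: 56.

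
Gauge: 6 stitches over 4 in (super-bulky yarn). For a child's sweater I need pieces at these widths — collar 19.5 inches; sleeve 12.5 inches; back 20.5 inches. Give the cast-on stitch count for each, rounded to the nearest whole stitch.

Rate = 6/4 = 1.5 sts per in.
collar: 19.5 × 1.5 = 29.25 → 29.
sleeve: 12.5 × 1.5 = 18.75 → 19.
back: 20.5 × 1.5 = 30.75 → 31.

collar 29; sleeve 19; back 31.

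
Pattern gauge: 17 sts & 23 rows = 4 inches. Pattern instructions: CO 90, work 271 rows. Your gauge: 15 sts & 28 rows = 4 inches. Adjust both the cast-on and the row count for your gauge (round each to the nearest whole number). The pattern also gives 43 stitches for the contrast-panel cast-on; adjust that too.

Stitches: 90 × 15/17 = 79.41 → 79.
Rows: 271 × 28/23 = 329.91 → 330.
contrast-panel cast-on: 43 × 15/17 = 37.94 → 38.

Cast on 79 stitches; work 330 rows; contrast-panel cast-on 38 stitches.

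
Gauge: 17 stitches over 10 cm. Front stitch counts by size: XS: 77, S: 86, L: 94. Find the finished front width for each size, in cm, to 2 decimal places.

17/10 = 1.7 sts per cm.
XS: 77 / 1.7 = 45.294 → 45.29 cm.
S: 86 / 1.7 = 50.588 → 50.59 cm.
L: 94 / 1.7 = 55.294 → 55.29 cm.

XS 45.29 cm; S 50.59 cm; L 55.29 cm.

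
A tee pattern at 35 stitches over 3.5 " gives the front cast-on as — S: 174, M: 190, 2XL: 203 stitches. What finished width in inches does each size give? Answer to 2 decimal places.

35/3.5 = 10 sts per in.
S: 174 / 10 = 17.400 → 17.40 in.
M: 190 / 10 = 19.000 → 19.00 in.
2XL: 203 / 10 = 20.300 → 20.30 in.

S 17.40 inches; M 19.00 inches; 2XL 20.30 inches.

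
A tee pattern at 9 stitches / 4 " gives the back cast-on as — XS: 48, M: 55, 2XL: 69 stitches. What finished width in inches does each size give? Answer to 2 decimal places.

9/4 = 2.25 sts per in.
XS: 48 / 2.25 = 21.333 → 21.33 in.
M: 55 / 2.25 = 24.444 → 24.44 in.
2XL: 69 / 2.25 = 30.667 → 30.67 in.

XS 21.33 inches; M 24.44 inches; 2XL 30.67 inches.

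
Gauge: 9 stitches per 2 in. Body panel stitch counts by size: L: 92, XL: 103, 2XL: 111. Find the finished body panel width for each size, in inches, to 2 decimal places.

L 20.44 inches; XL 22.89 inches; 2XL 24.67 inches.

9/2 = 4.5 sts per in.
L: 92 / 4.5 = 20.444 → 20.44 in.
XL: 103 / 4.5 = 22.889 → 22.89 in.
2XL: 111 / 4.5 = 24.667 → 24.67 in.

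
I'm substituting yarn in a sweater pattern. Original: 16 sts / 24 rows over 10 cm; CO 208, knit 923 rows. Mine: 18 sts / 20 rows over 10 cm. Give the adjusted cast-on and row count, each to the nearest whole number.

Cast on 234 stitches; work 769 rows.

Stitches: 208 × 18/16 = 234.00 → 234.
Rows: 923 × 20/24 = 769.17 → 769.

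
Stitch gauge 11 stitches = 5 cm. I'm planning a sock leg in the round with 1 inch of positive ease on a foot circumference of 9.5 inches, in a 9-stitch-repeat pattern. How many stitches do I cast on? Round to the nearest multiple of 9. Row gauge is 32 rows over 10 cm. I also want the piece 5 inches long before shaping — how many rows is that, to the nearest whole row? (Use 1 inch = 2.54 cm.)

Finished = 9.5 + 1 = 10.5 inches.
10.5 inches × 2.54 = 26.67 cm.
11/5 = 2.2 sts per cm; 26.67 × 2.2 = 58.67 sts.
Nearest multiple of 9 → 63.
5 inches = 12.70 cm; × 3.2 = 40.64 → 41 rows.

Cast on 63 stitches; work 41 rows.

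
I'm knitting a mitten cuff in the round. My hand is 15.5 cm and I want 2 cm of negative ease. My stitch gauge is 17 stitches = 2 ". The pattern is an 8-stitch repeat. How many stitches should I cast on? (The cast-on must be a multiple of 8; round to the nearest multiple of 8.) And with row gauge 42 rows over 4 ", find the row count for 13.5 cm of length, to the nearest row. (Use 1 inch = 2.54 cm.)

Finished = 15.5 − 2 = 13.5 cm.
13.5 cm × 1/2.54 = 5.31 inches.
17/2 = 8.5 sts per in; 5.31 × 8.5 = 45.18 sts.
Nearest multiple of 8 → 48.
13.5 cm = 5.31 inches; × 10.5 = 55.81 → 56 rows.

Cast on 48 stitches; work 56 rows.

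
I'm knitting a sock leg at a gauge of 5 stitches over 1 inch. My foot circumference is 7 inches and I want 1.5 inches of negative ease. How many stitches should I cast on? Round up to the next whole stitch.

Finished = 7 − 1.5 = 5.5 in.
5 / 1 = 5 sts per inch.
5.50 × 5 = 27.50 sts.
→ 28 sts.

Cast on 28 stitches.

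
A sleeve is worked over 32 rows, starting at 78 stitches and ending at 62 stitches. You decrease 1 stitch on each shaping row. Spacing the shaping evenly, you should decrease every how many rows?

Decrease every 2nd row.

Stitches to remove: |62 − 78| = 16.
Shaping rows needed: 16 / 1 = 16.
32 rows / 16 = every 2 rows.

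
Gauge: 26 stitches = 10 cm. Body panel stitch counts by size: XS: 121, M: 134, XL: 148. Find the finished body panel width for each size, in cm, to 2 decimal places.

26/10 = 2.6 sts per cm.
XS: 121 / 2.6 = 46.538 → 46.54 cm.
M: 134 / 2.6 = 51.538 → 51.54 cm.
XL: 148 / 2.6 = 56.923 → 56.92 cm.

XS 46.54 cm; M 51.54 cm; XL 56.92 cm.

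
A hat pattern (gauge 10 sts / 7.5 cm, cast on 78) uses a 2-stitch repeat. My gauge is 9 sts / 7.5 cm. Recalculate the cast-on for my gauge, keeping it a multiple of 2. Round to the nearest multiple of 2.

78 × 9 / 10 = 70.20.
Nearest multiple of 2: 70.

CO 70 sts.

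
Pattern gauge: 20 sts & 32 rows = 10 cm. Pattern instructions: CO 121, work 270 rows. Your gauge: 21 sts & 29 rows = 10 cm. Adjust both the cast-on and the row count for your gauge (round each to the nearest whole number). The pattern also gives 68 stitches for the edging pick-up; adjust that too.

Stitches: 121 × 21/20 = 127.05 → 127.
Rows: 270 × 29/32 = 244.69 → 245.
edging pick-up: 68 × 21/20 = 71.40 → 71.

Cast on 127 stitches; work 245 rows; edging pick-up 71 stitches.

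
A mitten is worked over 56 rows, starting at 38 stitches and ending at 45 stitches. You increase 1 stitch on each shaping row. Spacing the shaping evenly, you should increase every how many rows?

Increase every 8th row.

Stitches to add: |45 − 38| = 7.
Shaping rows needed: 7 / 1 = 7.
56 rows / 7 = every 8 rows.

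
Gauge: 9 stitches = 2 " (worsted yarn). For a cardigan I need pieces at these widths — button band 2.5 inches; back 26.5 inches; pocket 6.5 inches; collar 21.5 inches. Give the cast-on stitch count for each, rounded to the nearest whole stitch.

button band 11; back 119; pocket 29; collar 97.

Rate = 9/2 = 4.5 sts per in.
button band: 2.5 × 4.5 = 11.25 → 11.
back: 26.5 × 4.5 = 119.25 → 119.
pocket: 6.5 × 4.5 = 29.25 → 29.
collar: 21.5 × 4.5 = 96.75 → 97.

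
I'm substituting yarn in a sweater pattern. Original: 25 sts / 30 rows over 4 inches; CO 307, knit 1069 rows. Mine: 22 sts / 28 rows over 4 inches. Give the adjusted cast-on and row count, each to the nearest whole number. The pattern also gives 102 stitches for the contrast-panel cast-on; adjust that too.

Stitches: 307 × 22/25 = 270.16 → 270.
Rows: 1069 × 28/30 = 997.73 → 998.
contrast-panel cast-on: 102 × 22/25 = 89.76 → 90.

Cast on 270 stitches; work 998 rows; contrast-panel cast-on 90 stitches.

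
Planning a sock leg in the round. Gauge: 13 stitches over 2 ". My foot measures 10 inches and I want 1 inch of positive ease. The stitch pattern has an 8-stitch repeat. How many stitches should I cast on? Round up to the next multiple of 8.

72 stitches.

Finished = 10 + 1 = 11 inches.
13 / 2 = 6.5 sts/in.
11 × 6.5 = 71.50 sts.
Next multiple of 8: 72.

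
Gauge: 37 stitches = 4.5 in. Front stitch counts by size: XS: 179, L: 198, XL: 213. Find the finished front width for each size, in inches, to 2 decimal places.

XS 21.77 inches; L 24.08 inches; XL 25.91 inches.

37/4.5 = 8.222 sts per in.
XS: 179 / 8.222 = 21.770 → 21.77 in.
L: 198 / 8.222 = 24.081 → 24.08 in.
XL: 213 / 8.222 = 25.905 → 25.91 in.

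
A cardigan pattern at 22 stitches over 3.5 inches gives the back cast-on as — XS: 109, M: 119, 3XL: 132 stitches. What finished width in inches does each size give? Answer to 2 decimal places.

22/3.5 = 6.286 sts per in.
XS: 109 / 6.286 = 17.341 → 17.34 in.
M: 119 / 6.286 = 18.932 → 18.93 in.
3XL: 132 / 6.286 = 21.000 → 21.00 in.

XS 17.34 inches; M 18.93 inches; 3XL 21.00 inches.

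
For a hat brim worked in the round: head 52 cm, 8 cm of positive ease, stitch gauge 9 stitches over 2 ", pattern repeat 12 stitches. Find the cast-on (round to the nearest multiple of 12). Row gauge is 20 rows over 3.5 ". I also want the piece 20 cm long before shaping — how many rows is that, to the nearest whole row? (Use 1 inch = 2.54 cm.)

Cast on 108 stitches; work 45 rows.

Finished = 52 + 8 = 60 cm.
60 cm × 1/2.54 = 23.62 inches.
9/2 = 4.5 sts per in; 23.62 × 4.5 = 106.30 sts.
Nearest multiple of 12 → 108.
20 cm = 7.87 inches; × 5.714 = 44.99 → 45 rows.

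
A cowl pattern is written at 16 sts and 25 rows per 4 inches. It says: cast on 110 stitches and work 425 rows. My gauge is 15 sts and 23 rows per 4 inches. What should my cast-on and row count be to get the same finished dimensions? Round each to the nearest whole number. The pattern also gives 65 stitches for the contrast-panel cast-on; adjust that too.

Stitches: 110 × 15/16 = 103.12 → 103.
Rows: 425 × 23/25 = 391.00 → 391.
contrast-panel cast-on: 65 × 15/16 = 60.94 → 61.

Cast on 103 stitches; work 391 rows; contrast-panel cast-on 61 stitches.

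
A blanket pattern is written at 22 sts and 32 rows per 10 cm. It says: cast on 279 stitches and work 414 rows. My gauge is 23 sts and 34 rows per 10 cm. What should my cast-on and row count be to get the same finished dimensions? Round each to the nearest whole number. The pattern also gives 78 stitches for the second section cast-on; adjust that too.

Stitches: 279 × 23/22 = 291.68 → 292.
Rows: 414 × 34/32 = 439.88 → 440.
second section cast-on: 78 × 23/22 = 81.55 → 82.

Cast on 292 stitches; work 440 rows; second section cast-on 82 stitches.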